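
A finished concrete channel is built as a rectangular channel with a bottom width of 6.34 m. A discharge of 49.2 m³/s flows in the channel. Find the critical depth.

y_c = 1.83 m

For a rectangular channel, critical depth y_c = (q²/g)^(1/3) where q = Q/b = 49.2/6.34 = 7.76 m²/s.
So y_c = (7.76²/9.81)^(1/3) = 1.83 m.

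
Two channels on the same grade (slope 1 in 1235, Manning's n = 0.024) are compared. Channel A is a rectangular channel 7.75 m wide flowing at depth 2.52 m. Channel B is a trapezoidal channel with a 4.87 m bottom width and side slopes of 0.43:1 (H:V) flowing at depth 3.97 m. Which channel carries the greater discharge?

channel B

Channel A: Flow area A = b·y = 7.75 × 2.52 = 19.53 m². Wetted perimeter P = b + 2y = 7.75 + 2×2.52 = 12.79 m. Hydraulic radius R = A/P = 19.53/12.79 = 1.527 m. Q_A = (1/0.024)·19.53·1.527^(2/3)·√0.0008097 = 30.71 m³/s.
Channel B: With bottom width b = 4.87 m and side slope z = 0.43: A = (b + zy)y = (4.87 + 0.43×3.97)×3.97 = 26.11 m²; P = b + 2y√(1+z²) = 4.87 + 2×3.97×1.089 = 13.51 m. Hydraulic radius R = A/P = 26.11/13.51 = 1.932 m. Q_B = (1/0.024)·26.11·1.932^(2/3)·√0.0008097 = 48.03 m³/s.
Q_A = 30.71 m³/s vs Q_B = 48.03 m³/s, so channel B carries more.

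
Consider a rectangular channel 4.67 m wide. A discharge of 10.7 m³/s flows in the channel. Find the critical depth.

y_c = 0.812 m

For a rectangular channel, critical depth y_c = (q²/g)^(1/3) where q = Q/b = 10.7/4.67 = 2.291 m²/s.
So y_c = (2.291²/9.81)^(1/3) = 0.812 m.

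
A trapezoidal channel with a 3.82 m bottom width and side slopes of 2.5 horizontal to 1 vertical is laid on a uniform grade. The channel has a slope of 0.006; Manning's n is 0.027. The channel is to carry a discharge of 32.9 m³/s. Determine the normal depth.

Manning's equation rearranged: A R^(2/3) = nQ / (1·√S) = 0.027 × 32.9 / (√0.006) = 11.47.
Try y = 1.16 m: A R^(2/3) = 6.573 — too small.
Try y = 1.94 m: A R^(2/3) = 18.77 — too large.
Try y = 1.53 m: A R^(2/3) = 11.46 — matches.

y_n = 1.53 m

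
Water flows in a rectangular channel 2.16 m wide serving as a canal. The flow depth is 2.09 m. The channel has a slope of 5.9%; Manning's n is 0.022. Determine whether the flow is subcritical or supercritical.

supercritical

Flow area A = b·y = 2.16 × 2.09 = 4.514 m². Wetted perimeter P = b + 2y = 2.16 + 2×2.09 = 6.34 m.
Hydraulic radius R = A/P = 4.514/6.34 = 0.7121 m.
V = (1/n) R^(2/3) √S = (1/0.022) × 0.7121^(2/3) × √0.059 = 8.804 m/s. Hydraulic depth D_h = A/T = 4.514/2.16 = 2.09 m.
Froude number Fr = V/√(g·D_h) = 8.804/√(9.81×2.09) = 1.94, which is greater than 1, so the flow is supercritical.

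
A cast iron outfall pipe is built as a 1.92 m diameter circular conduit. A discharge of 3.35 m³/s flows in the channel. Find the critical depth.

At critical depth, Q² T / (g A³) = 1, i.e. A³/T = Q²/g = 3.35²/9.81 = 1.144.
Try y = 1.08 m: A³/T = 2.478 — high.
Try y = 0.677 m: A³/T = 0.4138 — low.
Try y = 0.882 m: A³/T = 1.143 — matches.

y_c = 0.882 m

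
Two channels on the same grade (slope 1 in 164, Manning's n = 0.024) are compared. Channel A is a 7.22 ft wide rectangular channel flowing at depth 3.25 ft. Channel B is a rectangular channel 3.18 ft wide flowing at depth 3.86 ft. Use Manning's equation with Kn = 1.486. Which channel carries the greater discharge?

Channel A: Flow area A = b·y = 7.22 × 3.25 = 23.46 ft². Wetted perimeter P = b + 2y = 7.22 + 2×3.25 = 13.72 ft. Hydraulic radius R = A/P = 23.46/13.72 = 1.71 ft. Q_A = (1.486/0.024)·23.46·1.71^(2/3)·√0.006098 = 162.2 ft³/s.
Channel B: Flow area A = b·y = 3.18 × 3.86 = 12.27 ft². Wetted perimeter P = b + 2y = 3.18 + 2×3.86 = 10.9 ft. Hydraulic radius R = A/P = 12.27/10.9 = 1.126 ft. Q_B = (1.486/0.024)·12.27·1.126^(2/3)·√0.006098 = 64.24 ft³/s.
Q_A = 162.2 ft³/s vs Q_B = 64.24 ft³/s, so channel A carries more.

channel A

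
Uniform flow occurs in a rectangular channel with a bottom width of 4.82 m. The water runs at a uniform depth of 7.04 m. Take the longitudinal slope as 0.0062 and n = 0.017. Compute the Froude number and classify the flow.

Flow area A = b·y = 4.82 × 7.04 = 33.93 m². Wetted perimeter P = b + 2y = 4.82 + 2×7.04 = 18.9 m.
Hydraulic radius R = A/P = 33.93/18.9 = 1.795 m.
V = (1/n) R^(2/3) √S = (1/0.017) × 1.795^(2/3) × √0.0062 = 6.842 m/s. Hydraulic depth D_h = A/T = 33.93/4.82 = 7.04 m.
Froude number Fr = V/√(g·D_h) = 6.842/√(9.81×7.04) = 0.823, which is less than 1, so the flow is subcritical.

subcritical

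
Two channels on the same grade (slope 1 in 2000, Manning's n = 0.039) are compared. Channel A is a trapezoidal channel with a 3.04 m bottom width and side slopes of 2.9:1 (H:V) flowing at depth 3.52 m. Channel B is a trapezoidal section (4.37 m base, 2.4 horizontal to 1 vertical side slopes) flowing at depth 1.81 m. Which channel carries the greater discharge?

channel A

Channel A: With bottom width b = 3.04 m and side slope z = 2.9: A = (b + zy)y = (3.04 + 2.9×3.52)×3.52 = 46.63 m²; P = b + 2y√(1+z²) = 3.04 + 2×3.52×3.068 = 24.64 m. Hydraulic radius R = A/P = 46.63/24.64 = 1.893 m. Q_A = (1/0.039)·46.63·1.893^(2/3)·√0.0005 = 40.91 m³/s.
Channel B: With bottom width b = 4.37 m and side slope z = 2.4: A = (b + zy)y = (4.37 + 2.4×1.81)×1.81 = 15.77 m²; P = b + 2y√(1+z²) = 4.37 + 2×1.81×2.6 = 13.78 m. Hydraulic radius R = A/P = 15.77/13.78 = 1.144 m. Q_B = (1/0.039)·15.77·1.144^(2/3)·√0.0005 = 9.894 m³/s.
Q_A = 40.91 m³/s vs Q_B = 9.894 m³/s, so channel A carries more.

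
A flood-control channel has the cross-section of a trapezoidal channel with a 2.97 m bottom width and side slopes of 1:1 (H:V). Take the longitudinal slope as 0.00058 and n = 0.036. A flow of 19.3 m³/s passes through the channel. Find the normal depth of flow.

y_n = 3.28 m

Manning's equation rearranged: A R^(2/3) = nQ / (1·√S) = 0.036 × 19.3 / (√0.00058) = 28.85.
At y = 4.09 m: A R^(2/3) = 45.63 — over.
At y = 2.49 m: A R^(2/3) = 16.67 — short.
At y = 3.28 m: A R^(2/3) = 28.9 — close enough.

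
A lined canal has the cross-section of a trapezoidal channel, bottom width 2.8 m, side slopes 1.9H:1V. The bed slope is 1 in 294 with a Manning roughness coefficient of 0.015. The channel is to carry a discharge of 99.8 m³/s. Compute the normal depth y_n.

Manning's equation rearranged: A R^(2/3) = nQ / (1·√S) = 0.015 × 99.8 / (√0.003401) = 25.67.
Trying y = 1.77 m: A R^(2/3) = 11.26 — short.
Trying y = 3.06 m: A R^(2/3) = 36.86 — over.
Trying y = 2.6 m: A R^(2/3) = 25.67 — ≈ 25.67.

y_n = 2.6 m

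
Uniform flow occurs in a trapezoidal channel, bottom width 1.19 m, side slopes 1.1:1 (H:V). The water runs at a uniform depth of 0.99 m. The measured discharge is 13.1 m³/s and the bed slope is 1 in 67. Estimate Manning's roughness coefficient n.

With bottom width b = 1.19 m and side slope z = 1.1: A = (b + zy)y = (1.19 + 1.1×0.99)×0.99 = 2.256 m²; P = b + 2y√(1+z²) = 1.19 + 2×0.99×1.487 = 4.133 m.
Hydraulic radius R = A/P = 2.256/4.133 = 0.5458 m.
Rearranging Manning's equation: n = (1/Q) A R^(2/3) S^(1/2) = (1/13.1) × 2.256 × 0.5458^(2/3) × √0.01493 = 0.0141.

n = 0.0141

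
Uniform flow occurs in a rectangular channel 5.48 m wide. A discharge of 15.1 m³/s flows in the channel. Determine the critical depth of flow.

y_c = 0.918 m

For a rectangular channel, critical depth y_c = (q²/g)^(1/3) where q = Q/b = 15.1/5.48 = 2.755 m²/s.
So y_c = (2.755²/9.81)^(1/3) = 0.918 m.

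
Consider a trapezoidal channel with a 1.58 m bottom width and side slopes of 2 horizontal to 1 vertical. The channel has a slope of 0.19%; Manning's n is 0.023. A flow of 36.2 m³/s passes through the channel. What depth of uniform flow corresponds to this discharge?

Manning's equation rearranged: A R^(2/3) = nQ / (1·√S) = 0.023 × 36.2 / (√0.0019) = 19.1.
Trying y = 1.86 m: A R^(2/3) = 9.831 — low.
Trying y = 2.83 m: A R^(2/3) = 26.12 — high.
Trying y = 2.48 m: A R^(2/3) = 19.12 — ≈ 19.1.

y_n = 2.48 m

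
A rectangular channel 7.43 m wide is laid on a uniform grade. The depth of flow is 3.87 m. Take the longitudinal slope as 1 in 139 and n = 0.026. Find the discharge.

Flow area A = b·y = 7.43 × 3.87 = 28.75 m². Wetted perimeter P = b + 2y = 7.43 + 2×3.87 = 15.17 m.
Hydraulic radius R = A/P = 28.75/15.17 = 1.895 m.
Manning's equation: Q = (1/n) A R^(2/3) S^(1/2) = (1/0.026) × 28.75 × 1.895^(2/3) × 0.007194^(1/2) = 144 m³/s.

Q = 144 m³/s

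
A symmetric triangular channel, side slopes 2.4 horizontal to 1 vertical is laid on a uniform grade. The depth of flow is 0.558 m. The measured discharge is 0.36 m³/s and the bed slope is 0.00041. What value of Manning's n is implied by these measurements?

n = 0.017

For a triangular section with side slope z = 2.4: A = zy² = 2.4×0.558² = 0.7473 m²; P = 2y√(1+z²) = 2×0.558×2.6 = 2.902 m.
Hydraulic radius R = A/P = 0.7473/2.902 = 0.2575 m.
Rearranging Manning's equation: n = (1/Q) A R^(2/3) S^(1/2) = (1/0.36) × 0.7473 × 0.2575^(2/3) × √0.00041 = 0.017.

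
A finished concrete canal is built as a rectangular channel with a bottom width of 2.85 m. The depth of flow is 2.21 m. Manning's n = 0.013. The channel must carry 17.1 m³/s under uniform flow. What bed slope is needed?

Flow area A = b·y = 2.85 × 2.21 = 6.298 m². Wetted perimeter P = b + 2y = 2.85 + 2×2.21 = 7.27 m.
Hydraulic radius R = A/P = 6.298/7.27 = 0.8664 m.
From Manning's equation, S = [nQ / (1 A R^(2/3))]² = [0.013 × 17.1 / (1 × 6.298 × 0.8664^(2/3))]² = 0.00151.

S = 0.00151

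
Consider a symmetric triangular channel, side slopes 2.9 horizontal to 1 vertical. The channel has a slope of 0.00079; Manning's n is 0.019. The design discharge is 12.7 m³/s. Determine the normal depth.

Manning's equation rearranged: A R^(2/3) = nQ / (1·√S) = 0.019 × 12.7 / (√0.00079) = 8.585.
Trying y = 2.28 m: A R^(2/3) = 15.85 — too large.
Trying y = 1.52 m: A R^(2/3) = 5.375 — too small.
Trying y = 1.81 m: A R^(2/3) = 8.562 — matches.

y_n = 1.81 m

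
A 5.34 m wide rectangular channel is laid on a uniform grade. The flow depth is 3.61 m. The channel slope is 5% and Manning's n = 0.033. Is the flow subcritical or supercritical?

Flow area A = b·y = 5.34 × 3.61 = 19.28 m². Wetted perimeter P = b + 2y = 5.34 + 2×3.61 = 12.56 m.
Hydraulic radius R = A/P = 19.28/12.56 = 1.535 m.
V = (1/n) R^(2/3) √S = (1/0.033) × 1.535^(2/3) × √0.05 = 9.016 m/s. Hydraulic depth D_h = A/T = 19.28/5.34 = 3.61 m.
Froude number Fr = V/√(g·D_h) = 9.016/√(9.81×3.61) = 1.52, which is greater than 1, so the flow is supercritical.

supercritical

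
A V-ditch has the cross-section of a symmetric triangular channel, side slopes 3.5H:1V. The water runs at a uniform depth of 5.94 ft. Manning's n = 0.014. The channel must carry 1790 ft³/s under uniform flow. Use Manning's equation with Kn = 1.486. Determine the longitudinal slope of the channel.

S = 0.0046

For a triangular section with side slope z = 3.5: A = zy² = 3.5×5.94² = 123.5 ft²; P = 2y√(1+z²) = 2×5.94×3.64 = 43.24 ft.
Hydraulic radius R = A/P = 123.5/43.24 = 2.856 ft.
From Manning's equation, S = [nQ / (1.486 A R^(2/3))]² = [0.014 × 1790 / (1.486 × 123.5 × 2.856^(2/3))]² = 0.0046.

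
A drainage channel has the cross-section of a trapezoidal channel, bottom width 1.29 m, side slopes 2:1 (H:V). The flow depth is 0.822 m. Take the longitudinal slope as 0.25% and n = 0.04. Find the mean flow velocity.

With bottom width b = 1.29 m and side slope z = 2: A = (b + zy)y = (1.29 + 2×0.822)×0.822 = 2.412 m²; P = b + 2y√(1+z²) = 1.29 + 2×0.822×2.236 = 4.966 m.
Hydraulic radius R = A/P = 2.412/4.966 = 0.4856 m.
From Manning's equation, V = (1/n) R^(2/3) S^(1/2) = (1/0.04) × 0.4856^(2/3) × 0.0025^(1/2) = 0.772 m/s.

V = 0.772 m/s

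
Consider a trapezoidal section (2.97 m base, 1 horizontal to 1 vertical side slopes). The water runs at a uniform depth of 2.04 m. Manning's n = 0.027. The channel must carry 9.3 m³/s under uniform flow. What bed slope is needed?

With bottom width b = 2.97 m and side slope z = 1: A = (b + zy)y = (2.97 + 1×2.04)×2.04 = 10.22 m²; P = b + 2y√(1+z²) = 2.97 + 2×2.04×1.414 = 8.74 m.
Hydraulic radius R = A/P = 10.22/8.74 = 1.169 m.
From Manning's equation, S = [nQ / (1 A R^(2/3))]² = [0.027 × 9.3 / (1 × 10.22 × 1.169^(2/3))]² = 0.00049.

S = 0.00049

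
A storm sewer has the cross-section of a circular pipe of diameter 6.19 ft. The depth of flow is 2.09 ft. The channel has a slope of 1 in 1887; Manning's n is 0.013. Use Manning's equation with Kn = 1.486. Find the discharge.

Q = 26 ft³/s

For a circular section of diameter D = 6.19 ft at depth y = 2.09 ft, the central angle is θ = 2 arccos(1 − 2y/D) = 2.48 rad. Then A = (D²/8)(θ − sin θ) = 8.937 ft² and P = Dθ/2 = 7.676 ft.
Hydraulic radius R = A/P = 8.937/7.676 = 1.164 ft.
Manning's equation: Q = (1.486/n) A R^(2/3) S^(1/2) = (1.486/0.013) × 8.937 × 1.164^(2/3) × 0.0005299^(1/2) = 26 ft³/s.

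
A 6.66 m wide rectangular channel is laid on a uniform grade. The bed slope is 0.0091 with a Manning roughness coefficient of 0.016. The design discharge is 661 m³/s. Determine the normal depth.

y_n = 9.18 m

Manning's equation rearranged: A R^(2/3) = nQ / (1·√S) = 0.016 × 661 / (√0.0091) = 110.9.
Trying y = 10.2 m: A R^(2/3) = 125.5 — too large.
Trying y = 6.39 m: A R^(2/3) = 71.75 — too small.
Trying y = 9.18 m: A R^(2/3) = 110.9 — close enough.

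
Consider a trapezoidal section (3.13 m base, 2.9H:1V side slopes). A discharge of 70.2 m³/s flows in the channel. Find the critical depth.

y_c = 2.13 m

At critical depth, Q² T / (g A³) = 1, i.e. A³/T = Q²/g = 70.2²/9.81 = 502.3.
Try y = 1.85 m: A³/T = 280.1 — short.
Try y = 2.5 m: A³/T = 991.2 — over.
Try y = 2.13 m: A³/T = 503.1 — close enough.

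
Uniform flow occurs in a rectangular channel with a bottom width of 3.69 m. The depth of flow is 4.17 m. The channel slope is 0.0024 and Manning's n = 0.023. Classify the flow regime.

subcritical

Flow area A = b·y = 3.69 × 4.17 = 15.39 m². Wetted perimeter P = b + 2y = 3.69 + 2×4.17 = 12.03 m.
Hydraulic radius R = A/P = 15.39/12.03 = 1.279 m.
V = (1/n) R^(2/3) √S = (1/0.023) × 1.279^(2/3) × √0.0024 = 2.51 m/s. Hydraulic depth D_h = A/T = 15.39/3.69 = 4.17 m.
Froude number Fr = V/√(g·D_h) = 2.51/√(9.81×4.17) = 0.392, which is less than 1, so the flow is subcritical.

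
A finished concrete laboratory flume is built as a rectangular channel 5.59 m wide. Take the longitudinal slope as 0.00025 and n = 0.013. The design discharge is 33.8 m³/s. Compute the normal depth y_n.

y_n = 3.66 m

Manning's equation rearranged: A R^(2/3) = nQ / (1·√S) = 0.013 × 33.8 / (√0.00025) = 27.79.
At y = 3.09 m: A R^(2/3) = 22.31 — short.
At y = 4.48 m: A R^(2/3) = 35.97 — over.
At y = 3.66 m: A R^(2/3) = 27.81 — matches.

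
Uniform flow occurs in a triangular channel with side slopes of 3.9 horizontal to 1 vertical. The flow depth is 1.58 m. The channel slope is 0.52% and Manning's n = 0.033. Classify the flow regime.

subcritical

For a triangular section with side slope z = 3.9: A = zy² = 3.9×1.58² = 9.736 m²; P = 2y√(1+z²) = 2×1.58×4.026 = 12.72 m.
Hydraulic radius R = A/P = 9.736/12.72 = 0.7652 m.
V = (1/n) R^(2/3) √S = (1/0.033) × 0.7652^(2/3) × √0.0052 = 1.828 m/s. Hydraulic depth D_h = A/T = 9.736/12.32 = 0.79 m.
Froude number Fr = V/√(g·D_h) = 1.828/√(9.81×0.79) = 0.657, which is less than 1, so the flow is subcritical.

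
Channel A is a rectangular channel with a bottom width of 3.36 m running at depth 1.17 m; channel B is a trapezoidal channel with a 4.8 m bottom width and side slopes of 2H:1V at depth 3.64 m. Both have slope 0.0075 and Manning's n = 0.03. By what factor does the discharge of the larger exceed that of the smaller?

Channel A: Flow area A = b·y = 3.36 × 1.17 = 3.931 m². Wetted perimeter P = b + 2y = 3.36 + 2×1.17 = 5.7 m. Hydraulic radius R = A/P = 3.931/5.7 = 0.6897 m. Q_A = (1/0.03)·3.931·0.6897^(2/3)·√0.0075 = 8.859 m³/s.
Channel B: With bottom width b = 4.8 m and side slope z = 2: A = (b + zy)y = (4.8 + 2×3.64)×3.64 = 43.97 m²; P = b + 2y√(1+z²) = 4.8 + 2×3.64×2.236 = 21.08 m. Hydraulic radius R = A/P = 43.97/21.08 = 2.086 m. Q_B = (1/0.03)·43.97·2.086^(2/3)·√0.0075 = 207.2 m³/s.
The larger discharge is 207.2 m³/s and the smaller is 8.859 m³/s; the ratio is 23.4.

23.4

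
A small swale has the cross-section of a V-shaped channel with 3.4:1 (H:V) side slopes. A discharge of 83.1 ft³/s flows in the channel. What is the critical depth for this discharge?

At critical depth, Q² T / (g A³) = 1, i.e. A³/T = Q²/g = 83.1²/32.2 = 214.5.
Trying y = 1.48 ft: A³/T = 41.04 — short.
Trying y = 2.51 ft: A³/T = 575.8 — over.
Trying y = 2.06 ft: A³/T = 214.4 — matches.

y_c = 2.06 ft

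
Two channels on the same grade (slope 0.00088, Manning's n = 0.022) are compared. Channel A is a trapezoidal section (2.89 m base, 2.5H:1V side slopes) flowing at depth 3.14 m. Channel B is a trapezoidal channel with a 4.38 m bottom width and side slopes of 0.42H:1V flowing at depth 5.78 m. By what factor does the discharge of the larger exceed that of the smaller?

Channel A: With bottom width b = 2.89 m and side slope z = 2.5: A = (b + zy)y = (2.89 + 2.5×3.14)×3.14 = 33.72 m²; P = b + 2y√(1+z²) = 2.89 + 2×3.14×2.693 = 19.8 m. Hydraulic radius R = A/P = 33.72/19.8 = 1.703 m. Q_A = (1/0.022)·33.72·1.703^(2/3)·√0.00088 = 64.85 m³/s.
Channel B: With bottom width b = 4.38 m and side slope z = 0.42: A = (b + zy)y = (4.38 + 0.42×5.78)×5.78 = 39.35 m²; P = b + 2y√(1+z²) = 4.38 + 2×5.78×1.085 = 16.92 m. Hydraulic radius R = A/P = 39.35/16.92 = 2.326 m. Q_B = (1/0.022)·39.35·2.326^(2/3)·√0.00088 = 93.14 m³/s.
The larger discharge is 93.14 m³/s and the smaller is 64.85 m³/s; the ratio is 1.44.

1.44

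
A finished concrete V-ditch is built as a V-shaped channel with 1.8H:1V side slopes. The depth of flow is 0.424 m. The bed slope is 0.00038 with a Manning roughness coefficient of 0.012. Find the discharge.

For a triangular section with side slope z = 1.8: A = zy² = 1.8×0.424² = 0.3236 m²; P = 2y√(1+z²) = 2×0.424×2.059 = 1.746 m.
Hydraulic radius R = A/P = 0.3236/1.746 = 0.1853 m.
Manning's equation: Q = (1/n) A R^(2/3) S^(1/2) = (1/0.012) × 0.3236 × 0.1853^(2/3) × 0.00038^(1/2) = 0.171 m³/s.

Q = 0.171 m³/s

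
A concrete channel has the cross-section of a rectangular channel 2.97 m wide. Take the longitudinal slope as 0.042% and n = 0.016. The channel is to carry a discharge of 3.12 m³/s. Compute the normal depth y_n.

Manning's equation rearranged: A R^(2/3) = nQ / (1·√S) = 0.016 × 3.12 / (√0.00042) = 2.436.
Trying y = 1.23 m: A R^(2/3) = 2.805 — high.
Trying y = 0.858 m: A R^(2/3) = 1.698 — low.
Trying y = 1.11 m: A R^(2/3) = 2.436 — ≈ 2.436.

y_n = 1.11 m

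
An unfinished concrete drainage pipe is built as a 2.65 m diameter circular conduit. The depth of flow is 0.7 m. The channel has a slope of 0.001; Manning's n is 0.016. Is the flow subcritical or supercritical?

For a circular section of diameter D = 2.65 m at depth y = 0.7 m, the central angle is θ = 2 arccos(1 − 2y/D) = 2.159 rad. Then A = (D²/8)(θ − sin θ) = 1.165 m² and P = Dθ/2 = 2.861 m.
Hydraulic radius R = A/P = 1.165/2.861 = 0.4073 m.
V = (1/n) R^(2/3) √S = (1/0.016) × 0.4073^(2/3) × √0.001 = 1.086 m/s. Hydraulic depth D_h = A/T = 1.165/2.337 = 0.4986 m.
Froude number Fr = V/√(g·D_h) = 1.086/√(9.81×0.4986) = 0.491, which is less than 1, so the flow is subcritical.

subcritical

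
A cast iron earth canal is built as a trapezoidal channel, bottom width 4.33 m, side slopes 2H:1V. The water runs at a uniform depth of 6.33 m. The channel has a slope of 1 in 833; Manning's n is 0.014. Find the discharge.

Q = 589 m³/s

With bottom width b = 4.33 m and side slope z = 2: A = (b + zy)y = (4.33 + 2×6.33)×6.33 = 107.5 m²; P = b + 2y√(1+z²) = 4.33 + 2×6.33×2.236 = 32.64 m.
Hydraulic radius R = A/P = 107.5/32.64 = 3.295 m.
Manning's equation: Q = (1/n) A R^(2/3) S^(1/2) = (1/0.014) × 107.5 × 3.295^(2/3) × 0.0012^(1/2) = 589 m³/s.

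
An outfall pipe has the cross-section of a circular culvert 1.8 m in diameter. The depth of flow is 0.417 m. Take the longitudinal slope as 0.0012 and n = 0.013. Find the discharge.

For a circular section of diameter D = 1.8 m at depth y = 0.417 m, the central angle is θ = 2 arccos(1 − 2y/D) = 2.009 rad. Then A = (D²/8)(θ − sin θ) = 0.4467 m² and P = Dθ/2 = 1.808 m.
Hydraulic radius R = A/P = 0.4467/1.808 = 0.2471 m.
Manning's equation: Q = (1/n) A R^(2/3) S^(1/2) = (1/0.013) × 0.4467 × 0.2471^(2/3) × 0.0012^(1/2) = 0.469 m³/s.

Q = 0.469 m³/s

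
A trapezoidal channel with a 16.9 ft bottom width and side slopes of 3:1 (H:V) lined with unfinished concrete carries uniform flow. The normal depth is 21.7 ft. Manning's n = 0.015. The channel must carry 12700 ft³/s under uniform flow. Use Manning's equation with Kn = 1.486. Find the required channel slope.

With bottom width b = 16.9 ft and side slope z = 3: A = (b + zy)y = (16.9 + 3×21.7)×21.7 = 1779 ft²; P = b + 2y√(1+z²) = 16.9 + 2×21.7×3.162 = 154.1 ft.
Hydraulic radius R = A/P = 1779/154.1 = 11.54 ft.
From Manning's equation, S = [nQ / (1.486 A R^(2/3))]² = [0.015 × 12700 / (1.486 × 1779 × 11.54^(2/3))]² = 0.000199.

S = 0.000199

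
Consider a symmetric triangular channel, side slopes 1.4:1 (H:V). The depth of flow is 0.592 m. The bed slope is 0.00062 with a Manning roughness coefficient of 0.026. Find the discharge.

Q = 0.182 m³/s

For a triangular section with side slope z = 1.4: A = zy² = 1.4×0.592² = 0.4906 m²; P = 2y√(1+z²) = 2×0.592×1.72 = 2.037 m.
Hydraulic radius R = A/P = 0.4906/2.037 = 0.2409 m.
Manning's equation: Q = (1/n) A R^(2/3) S^(1/2) = (1/0.026) × 0.4906 × 0.2409^(2/3) × 0.00062^(1/2) = 0.182 m³/s.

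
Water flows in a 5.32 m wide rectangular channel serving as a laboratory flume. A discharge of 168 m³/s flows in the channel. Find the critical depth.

For a rectangular channel, critical depth y_c = (q²/g)^(1/3) where q = Q/b = 168/5.32 = 31.58 m²/s.
So y_c = (31.58²/9.81)^(1/3) = 4.67 m.

y_c = 4.67 m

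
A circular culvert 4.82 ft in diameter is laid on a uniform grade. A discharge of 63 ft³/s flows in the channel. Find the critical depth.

y_c = 2.26 ft

At critical depth, Q² T / (g A³) = 1, i.e. A³/T = Q²/g = 63²/32.2 = 123.3.
At y = 2.45 ft: A³/T = 167.8 — over.
At y = 2.26 ft: A³/T = 123.2 — close enough.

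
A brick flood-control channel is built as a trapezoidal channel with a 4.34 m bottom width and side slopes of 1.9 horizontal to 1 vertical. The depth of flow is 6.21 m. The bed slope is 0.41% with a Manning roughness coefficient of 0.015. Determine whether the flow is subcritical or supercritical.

With bottom width b = 4.34 m and side slope z = 1.9: A = (b + zy)y = (4.34 + 1.9×6.21)×6.21 = 100.2 m²; P = b + 2y√(1+z²) = 4.34 + 2×6.21×2.147 = 31.01 m.
Hydraulic radius R = A/P = 100.2/31.01 = 3.232 m.
V = (1/n) R^(2/3) √S = (1/0.015) × 3.232^(2/3) × √0.0041 = 9.332 m/s. Hydraulic depth D_h = A/T = 100.2/27.94 = 3.587 m.
Froude number Fr = V/√(g·D_h) = 9.332/√(9.81×3.587) = 1.57, which is greater than 1, so the flow is supercritical.

supercritical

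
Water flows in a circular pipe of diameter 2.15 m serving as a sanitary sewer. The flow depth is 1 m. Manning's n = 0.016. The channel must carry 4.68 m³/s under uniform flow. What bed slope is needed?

For a circular section of diameter D = 2.15 m at depth y = 1 m, the central angle is θ = 2 arccos(1 − 2y/D) = 3.002 rad. Then A = (D²/8)(θ − sin θ) = 1.654 m² and P = Dθ/2 = 3.227 m.
Hydraulic radius R = A/P = 1.654/3.227 = 0.5126 m.
From Manning's equation, S = [nQ / (1 A R^(2/3))]² = [0.016 × 4.68 / (1 × 1.654 × 0.5126^(2/3))]² = 0.005.

S = 0.005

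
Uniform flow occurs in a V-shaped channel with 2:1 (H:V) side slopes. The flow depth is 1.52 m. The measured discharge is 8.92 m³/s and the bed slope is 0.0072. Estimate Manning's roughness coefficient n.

n = 0.034

For a triangular section with side slope z = 2: A = zy² = 2×1.52² = 4.621 m²; P = 2y√(1+z²) = 2×1.52×2.236 = 6.798 m.
Hydraulic radius R = A/P = 4.621/6.798 = 0.6798 m.
Rearranging Manning's equation: n = (1/Q) A R^(2/3) S^(1/2) = (1/8.92) × 4.621 × 0.6798^(2/3) × √0.0072 = 0.034.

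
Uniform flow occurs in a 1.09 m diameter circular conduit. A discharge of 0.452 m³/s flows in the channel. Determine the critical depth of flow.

At critical depth, Q² T / (g A³) = 1, i.e. A³/T = Q²/g = 0.452²/9.81 = 0.02083.
At y = 0.456 m: A³/T = 0.0471 — high.
At y = 0.319 m: A³/T = 0.01187 — low.
At y = 0.369 m: A³/T = 0.02085 — matches.

y_c = 0.369 m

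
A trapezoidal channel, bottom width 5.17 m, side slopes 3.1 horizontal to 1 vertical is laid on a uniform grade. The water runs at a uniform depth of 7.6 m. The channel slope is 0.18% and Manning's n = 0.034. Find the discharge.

With bottom width b = 5.17 m and side slope z = 3.1: A = (b + zy)y = (5.17 + 3.1×7.6)×7.6 = 218.3 m²; P = b + 2y√(1+z²) = 5.17 + 2×7.6×3.257 = 54.68 m.
Hydraulic radius R = A/P = 218.3/54.68 = 3.993 m.
Manning's equation: Q = (1/n) A R^(2/3) S^(1/2) = (1/0.034) × 218.3 × 3.993^(2/3) × 0.0018^(1/2) = 686 m³/s.

Q = 686 m³/s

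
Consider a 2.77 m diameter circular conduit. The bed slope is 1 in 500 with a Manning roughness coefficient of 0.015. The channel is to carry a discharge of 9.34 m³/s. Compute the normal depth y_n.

y_n = 1.65 m

Manning's equation rearranged: A R^(2/3) = nQ / (1·√S) = 0.015 × 9.34 / (√0.002) = 3.133.
Try y = 1.91 m: A R^(2/3) = 3.871 — high.
Try y = 1.47 m: A R^(2/3) = 2.606 — low.
Try y = 1.65 m: A R^(2/3) = 3.134 — close enough.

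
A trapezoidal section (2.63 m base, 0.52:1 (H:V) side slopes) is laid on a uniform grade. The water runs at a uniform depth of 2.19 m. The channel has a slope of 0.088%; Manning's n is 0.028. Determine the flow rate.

Q = 9.27 m³/s

With bottom width b = 2.63 m and side slope z = 0.52: A = (b + zy)y = (2.63 + 0.52×2.19)×2.19 = 8.254 m²; P = b + 2y√(1+z²) = 2.63 + 2×2.19×1.127 = 7.567 m.
Hydraulic radius R = A/P = 8.254/7.567 = 1.091 m.
Manning's equation: Q = (1/n) A R^(2/3) S^(1/2) = (1/0.028) × 8.254 × 1.091^(2/3) × 0.00088^(1/2) = 9.27 m³/s.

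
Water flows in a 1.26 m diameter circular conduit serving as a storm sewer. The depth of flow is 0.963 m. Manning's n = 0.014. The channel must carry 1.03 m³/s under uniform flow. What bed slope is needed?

For a circular section of diameter D = 1.26 m at depth y = 0.963 m, the central angle is θ = 2 arccos(1 − 2y/D) = 4.255 rad. Then A = (D²/8)(θ − sin θ) = 1.023 m² and P = Dθ/2 = 2.681 m.
Hydraulic radius R = A/P = 1.023/2.681 = 0.3814 m.
From Manning's equation, S = [nQ / (1 A R^(2/3))]² = [0.014 × 1.03 / (1 × 1.023 × 0.3814^(2/3))]² = 0.000719.

S = 0.000719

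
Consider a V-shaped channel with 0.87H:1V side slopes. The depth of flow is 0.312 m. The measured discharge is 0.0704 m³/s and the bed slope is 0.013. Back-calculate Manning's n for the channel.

For a triangular section with side slope z = 0.87: A = zy² = 0.87×0.312² = 0.08469 m²; P = 2y√(1+z²) = 2×0.312×1.325 = 0.8271 m.
Hydraulic radius R = A/P = 0.08469/0.8271 = 0.1024 m.
Rearranging Manning's equation: n = (1/Q) A R^(2/3) S^(1/2) = (1/0.0704) × 0.08469 × 0.1024^(2/3) × √0.013 = 0.03.

n = 0.03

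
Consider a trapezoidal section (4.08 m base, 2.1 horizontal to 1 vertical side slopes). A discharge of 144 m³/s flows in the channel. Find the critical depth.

y_c = 3.12 m

At critical depth, Q² T / (g A³) = 1, i.e. A³/T = Q²/g = 144²/9.81 = 2114.
At y = 3.84 m: A³/T = 5018 — high.
At y = 2.62 m: A³/T = 1049 — low.
At y = 3.12 m: A³/T = 2124 — close enough.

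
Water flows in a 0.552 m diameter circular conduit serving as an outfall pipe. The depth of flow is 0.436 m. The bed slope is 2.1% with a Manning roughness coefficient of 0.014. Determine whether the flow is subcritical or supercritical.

For a circular section of diameter D = 0.552 m at depth y = 0.436 m, the central angle is θ = 2 arccos(1 − 2y/D) = 4.378 rad. Then A = (D²/8)(θ − sin θ) = 0.2027 m² and P = Dθ/2 = 1.208 m.
Hydraulic radius R = A/P = 0.2027/1.208 = 0.1678 m.
V = (1/n) R^(2/3) √S = (1/0.014) × 0.1678^(2/3) × √0.021 = 3.149 m/s. Hydraulic depth D_h = A/T = 0.2027/0.4498 = 0.4508 m.
Froude number Fr = V/√(g·D_h) = 3.149/√(9.81×0.4508) = 1.5, which is greater than 1, so the flow is supercritical.

supercritical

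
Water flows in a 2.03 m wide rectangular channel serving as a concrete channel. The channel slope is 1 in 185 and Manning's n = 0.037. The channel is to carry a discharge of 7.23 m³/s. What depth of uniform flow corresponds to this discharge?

Manning's equation rearranged: A R^(2/3) = nQ / (1·√S) = 0.037 × 7.23 / (√0.005405) = 3.639.
Trying y = 1.9 m: A R^(2/3) = 2.928 — too small.
Trying y = 2.85 m: A R^(2/3) = 4.769 — too large.
Trying y = 2.27 m: A R^(2/3) = 3.638 — ≈ 3.639.

y_n = 2.27 m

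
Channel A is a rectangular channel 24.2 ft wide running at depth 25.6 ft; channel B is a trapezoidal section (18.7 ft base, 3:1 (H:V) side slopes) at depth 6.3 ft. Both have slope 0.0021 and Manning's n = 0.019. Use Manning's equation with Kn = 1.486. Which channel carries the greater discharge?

channel A

Channel A: Flow area A = b·y = 24.2 × 25.6 = 619.5 ft². Wetted perimeter P = b + 2y = 24.2 + 2×25.6 = 75.4 ft. Hydraulic radius R = A/P = 619.5/75.4 = 8.216 ft. Q_A = (1.486/0.019)·619.5·8.216^(2/3)·√0.0021 = 9041 ft³/s.
Channel B: With bottom width b = 18.7 ft and side slope z = 3: A = (b + zy)y = (18.7 + 3×6.3)×6.3 = 236.9 ft²; P = b + 2y√(1+z²) = 18.7 + 2×6.3×3.162 = 58.54 ft. Hydraulic radius R = A/P = 236.9/58.54 = 4.046 ft. Q_B = (1.486/0.019)·236.9·4.046^(2/3)·√0.0021 = 2156 ft³/s.
Q_A = 9041 ft³/s vs Q_B = 2156 ft³/s, so channel A carries more.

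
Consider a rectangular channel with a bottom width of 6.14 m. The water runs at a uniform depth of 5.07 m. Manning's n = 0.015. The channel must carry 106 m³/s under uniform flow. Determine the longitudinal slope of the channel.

S = 0.0011

Flow area A = b·y = 6.14 × 5.07 = 31.13 m². Wetted perimeter P = b + 2y = 6.14 + 2×5.07 = 16.28 m.
Hydraulic radius R = A/P = 31.13/16.28 = 1.912 m.
From Manning's equation, S = [nQ / (1 A R^(2/3))]² = [0.015 × 106 / (1 × 31.13 × 1.912^(2/3))]² = 0.0011.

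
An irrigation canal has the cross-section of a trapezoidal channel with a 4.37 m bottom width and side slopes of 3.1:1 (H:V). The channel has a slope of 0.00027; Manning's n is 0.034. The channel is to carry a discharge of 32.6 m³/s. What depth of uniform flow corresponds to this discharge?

Manning's equation rearranged: A R^(2/3) = nQ / (1·√S) = 0.034 × 32.6 / (√0.00027) = 67.46.
Try y = 3.54 m: A R^(2/3) = 85.65 — over.
Try y = 3.19 m: A R^(2/3) = 67.52 — close enough.

y_n = 3.19 m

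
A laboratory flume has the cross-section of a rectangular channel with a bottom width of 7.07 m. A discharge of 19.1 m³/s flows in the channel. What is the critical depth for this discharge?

For a rectangular channel, critical depth y_c = (q²/g)^(1/3) where q = Q/b = 19.1/7.07 = 2.702 m²/s.
So y_c = (2.702²/9.81)^(1/3) = 0.906 m.

y_c = 0.906 m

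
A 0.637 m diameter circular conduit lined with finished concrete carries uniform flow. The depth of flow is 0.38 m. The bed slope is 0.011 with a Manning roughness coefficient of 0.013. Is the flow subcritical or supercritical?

supercritical

For a circular section of diameter D = 0.637 m at depth y = 0.38 m, the central angle is θ = 2 arccos(1 − 2y/D) = 3.53 rad. Then A = (D²/8)(θ − sin θ) = 0.1983 m² and P = Dθ/2 = 1.124 m.
Hydraulic radius R = A/P = 0.1983/1.124 = 0.1763 m.
V = (1/n) R^(2/3) √S = (1/0.013) × 0.1763^(2/3) × √0.011 = 2.537 m/s. Hydraulic depth D_h = A/T = 0.1983/0.625 = 0.3172 m.
Froude number Fr = V/√(g·D_h) = 2.537/√(9.81×0.3172) = 1.44, which is greater than 1, so the flow is supercritical.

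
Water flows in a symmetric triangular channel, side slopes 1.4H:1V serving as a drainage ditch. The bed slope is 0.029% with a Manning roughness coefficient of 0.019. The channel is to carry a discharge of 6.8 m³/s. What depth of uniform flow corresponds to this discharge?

y_n = 2.36 m

Manning's equation rearranged: A R^(2/3) = nQ / (1·√S) = 0.019 × 6.8 / (√0.00029) = 7.587.
At y = 1.88 m: A R^(2/3) = 4.139 — low.
At y = 2.71 m: A R^(2/3) = 10.97 — high.
At y = 2.36 m: A R^(2/3) = 7.589 — close enough.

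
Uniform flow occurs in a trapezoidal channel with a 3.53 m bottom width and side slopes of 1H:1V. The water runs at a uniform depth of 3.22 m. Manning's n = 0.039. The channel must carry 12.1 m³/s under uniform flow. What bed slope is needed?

With bottom width b = 3.53 m and side slope z = 1: A = (b + zy)y = (3.53 + 1×3.22)×3.22 = 21.74 m²; P = b + 2y√(1+z²) = 3.53 + 2×3.22×1.414 = 12.64 m.
Hydraulic radius R = A/P = 21.74/12.64 = 1.72 m.
From Manning's equation, S = [nQ / (1 A R^(2/3))]² = [0.039 × 12.1 / (1 × 21.74 × 1.72^(2/3))]² = 0.000229.

S = 0.000229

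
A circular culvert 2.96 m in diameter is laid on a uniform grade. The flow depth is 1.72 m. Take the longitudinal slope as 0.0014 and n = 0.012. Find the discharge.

Q = 11.2 m³/s

For a circular section of diameter D = 2.96 m at depth y = 1.72 m, the central angle is θ = 2 arccos(1 − 2y/D) = 3.467 rad. Then A = (D²/8)(θ − sin θ) = 4.148 m² and P = Dθ/2 = 5.132 m.
Hydraulic radius R = A/P = 4.148/5.132 = 0.8083 m.
Manning's equation: Q = (1/n) A R^(2/3) S^(1/2) = (1/0.012) × 4.148 × 0.8083^(2/3) × 0.0014^(1/2) = 11.2 m³/s.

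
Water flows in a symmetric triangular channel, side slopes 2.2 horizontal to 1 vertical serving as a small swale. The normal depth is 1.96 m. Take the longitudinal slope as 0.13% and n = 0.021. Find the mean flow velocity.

For a triangular section with side slope z = 2.2: A = zy² = 2.2×1.96² = 8.452 m²; P = 2y√(1+z²) = 2×1.96×2.417 = 9.473 m.
Hydraulic radius R = A/P = 8.452/9.473 = 0.8922 m.
From Manning's equation, V = (1/n) R^(2/3) S^(1/2) = (1/0.021) × 0.8922^(2/3) × 0.0013^(1/2) = 1.59 m/s.

V = 1.59 m/s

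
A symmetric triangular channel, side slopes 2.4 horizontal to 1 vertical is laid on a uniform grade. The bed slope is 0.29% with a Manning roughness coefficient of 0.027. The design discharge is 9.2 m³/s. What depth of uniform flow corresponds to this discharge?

y_n = 1.55 m

Manning's equation rearranged: A R^(2/3) = nQ / (1·√S) = 0.027 × 9.2 / (√0.0029) = 4.613.
Try y = 1.18 m: A R^(2/3) = 2.229 — short.
Try y = 1.81 m: A R^(2/3) = 6.974 — over.
Try y = 1.55 m: A R^(2/3) = 4.612 — close enough.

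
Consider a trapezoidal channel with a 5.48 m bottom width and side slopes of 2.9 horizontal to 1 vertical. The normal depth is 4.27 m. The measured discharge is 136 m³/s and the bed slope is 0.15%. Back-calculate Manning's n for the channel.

With bottom width b = 5.48 m and side slope z = 2.9: A = (b + zy)y = (5.48 + 2.9×4.27)×4.27 = 76.28 m²; P = b + 2y√(1+z²) = 5.48 + 2×4.27×3.068 = 31.68 m.
Hydraulic radius R = A/P = 76.28/31.68 = 2.408 m.
Rearranging Manning's equation: n = (1/Q) A R^(2/3) S^(1/2) = (1/136) × 76.28 × 2.408^(2/3) × √0.0015 = 0.039.

n = 0.039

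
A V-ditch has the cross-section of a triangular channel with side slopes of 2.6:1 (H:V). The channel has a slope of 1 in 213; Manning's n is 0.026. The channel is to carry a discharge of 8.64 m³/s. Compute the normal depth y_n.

Manning's equation rearranged: A R^(2/3) = nQ / (1·√S) = 0.026 × 8.64 / (√0.004695) = 3.279.
Trying y = 1.54 m: A R^(2/3) = 4.947 — too large.
Trying y = 1.1 m: A R^(2/3) = 2.017 — too small.
Trying y = 1.32 m: A R^(2/3) = 3.28 — close enough.

y_n = 1.32 m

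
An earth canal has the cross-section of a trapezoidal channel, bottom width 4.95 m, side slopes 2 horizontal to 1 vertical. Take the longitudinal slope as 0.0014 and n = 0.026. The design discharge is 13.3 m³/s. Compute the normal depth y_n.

y_n = 1.3 m

Manning's equation rearranged: A R^(2/3) = nQ / (1·√S) = 0.026 × 13.3 / (√0.0014) = 9.242.
Trying y = 1.5 m: A R^(2/3) = 12.11 — high.
Trying y = 0.94 m: A R^(2/3) = 5.068 — low.
Trying y = 1.3 m: A R^(2/3) = 9.229 — close enough.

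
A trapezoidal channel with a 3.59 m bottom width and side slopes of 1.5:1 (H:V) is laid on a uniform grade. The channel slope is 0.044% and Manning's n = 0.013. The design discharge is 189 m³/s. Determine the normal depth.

Manning's equation rearranged: A R^(2/3) = nQ / (1·√S) = 0.013 × 189 / (√0.00044) = 117.1.
At y = 6.5 m: A R^(2/3) = 188.6 — too large.
At y = 5.27 m: A R^(2/3) = 116.9 — matches.

y_n = 5.27 m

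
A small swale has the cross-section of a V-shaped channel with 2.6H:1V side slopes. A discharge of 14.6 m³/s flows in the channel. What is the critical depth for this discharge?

At critical depth, Q² T / (g A³) = 1, i.e. A³/T = Q²/g = 14.6²/9.81 = 21.73.
Trying y = 1.07 m: A³/T = 4.741 — too small.
Trying y = 1.81 m: A³/T = 65.66 — too large.
Trying y = 1.45 m: A³/T = 21.66 — ≈ 21.73.

y_c = 1.45 m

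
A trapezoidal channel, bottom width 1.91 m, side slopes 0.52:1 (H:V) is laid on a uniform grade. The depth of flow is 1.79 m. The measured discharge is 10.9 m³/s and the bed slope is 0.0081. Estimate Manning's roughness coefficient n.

n = 0.0378

With bottom width b = 1.91 m and side slope z = 0.52: A = (b + zy)y = (1.91 + 0.52×1.79)×1.79 = 5.085 m²; P = b + 2y√(1+z²) = 1.91 + 2×1.79×1.127 = 5.945 m.
Hydraulic radius R = A/P = 5.085/5.945 = 0.8553 m.
Rearranging Manning's equation: n = (1/Q) A R^(2/3) S^(1/2) = (1/10.9) × 5.085 × 0.8553^(2/3) × √0.0081 = 0.0378.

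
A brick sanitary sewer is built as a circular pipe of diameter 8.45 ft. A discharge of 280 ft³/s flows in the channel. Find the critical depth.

At critical depth, Q² T / (g A³) = 1, i.e. A³/T = Q²/g = 280²/32.2 = 2435.
Try y = 3.63 ft: A³/T = 1460 — short.
Try y = 5.18 ft: A³/T = 5687 — over.
Try y = 4.15 ft: A³/T = 2436 — matches.

y_c = 4.15 ft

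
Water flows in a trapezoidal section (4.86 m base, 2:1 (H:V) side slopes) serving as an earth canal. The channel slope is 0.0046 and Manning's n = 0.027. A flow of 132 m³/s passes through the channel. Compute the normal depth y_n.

Manning's equation rearranged: A R^(2/3) = nQ / (1·√S) = 0.027 × 132 / (√0.0046) = 52.55.
At y = 3.98 m: A R^(2/3) = 87.66 — too large.
At y = 3.14 m: A R^(2/3) = 52.72 — ≈ 52.55.

y_n = 3.14 m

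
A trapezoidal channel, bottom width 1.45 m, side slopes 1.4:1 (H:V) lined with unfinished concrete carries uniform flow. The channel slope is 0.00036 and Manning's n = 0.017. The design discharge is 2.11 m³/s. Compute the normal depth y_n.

Manning's equation rearranged: A R^(2/3) = nQ / (1·√S) = 0.017 × 2.11 / (√0.00036) = 1.891.
Try y = 1.25 m: A R^(2/3) = 3.14 — high.
Try y = 0.975 m: A R^(2/3) = 1.89 — matches.

y_n = 0.975 m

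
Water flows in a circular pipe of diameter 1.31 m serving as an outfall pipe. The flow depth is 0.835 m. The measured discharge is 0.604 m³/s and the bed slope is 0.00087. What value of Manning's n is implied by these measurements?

n = 0.023

For a circular section of diameter D = 1.31 m at depth y = 0.835 m, the central angle is θ = 2 arccos(1 − 2y/D) = 3.698 rad. Then A = (D²/8)(θ − sin θ) = 0.9067 m² and P = Dθ/2 = 2.422 m.
Hydraulic radius R = A/P = 0.9067/2.422 = 0.3743 m.
Rearranging Manning's equation: n = (1/Q) A R^(2/3) S^(1/2) = (1/0.604) × 0.9067 × 0.3743^(2/3) × √0.00087 = 0.023.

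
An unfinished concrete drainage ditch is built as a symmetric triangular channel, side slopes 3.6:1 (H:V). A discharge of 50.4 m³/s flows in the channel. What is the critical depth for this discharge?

At critical depth, Q² T / (g A³) = 1, i.e. A³/T = Q²/g = 50.4²/9.81 = 258.9.
At y = 1.85 m: A³/T = 140.4 — short.
At y = 2.64 m: A³/T = 831 — over.
At y = 2.09 m: A³/T = 258.4 — close enough.

y_c = 2.09 m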